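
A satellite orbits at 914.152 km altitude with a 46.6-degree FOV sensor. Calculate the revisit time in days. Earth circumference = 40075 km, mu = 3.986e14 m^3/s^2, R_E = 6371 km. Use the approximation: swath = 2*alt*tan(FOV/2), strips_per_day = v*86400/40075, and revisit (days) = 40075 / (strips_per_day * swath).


swath = 2*914.152*tan(0.4066617) = 787.3921 km
v = sqrt(mu/r) = 7396.8930 m/s = 7.3969 km/s
strips/day = v*86400/40075 = 7.3969*86400/40075 = 15.9474
coverage/day = strips * swath = 15.9474 * 787.3921 = 12556.8470 km
revisit = 40075 / 12556.8470 = 3.1915 days

3.1915 days


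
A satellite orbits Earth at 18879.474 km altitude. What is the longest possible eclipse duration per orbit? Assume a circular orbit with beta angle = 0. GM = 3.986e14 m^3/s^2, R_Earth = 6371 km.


r = 25250.4740 km
T = 665.5248 min
Eclipse fraction = arcsin(R_E/r)/pi = arcsin(6371.0000/25250.4740)/pi
= arcsin(0.2523121)/pi = 0.08119096
Eclipse duration = 0.08119096 * 665.5248 = 54.0346 min

54.0346 minutes


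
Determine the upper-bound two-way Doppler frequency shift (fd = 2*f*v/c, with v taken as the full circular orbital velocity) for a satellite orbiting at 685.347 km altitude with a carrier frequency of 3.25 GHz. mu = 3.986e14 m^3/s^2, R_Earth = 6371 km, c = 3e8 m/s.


r = 7.056347e+06 m
v = sqrt(mu/r) = 7515.8600 m/s (worst-case radial velocity)
f = 3.25 GHz = 3.25e+09 Hz
fd = 2*f*v/c = 2*3.25e+09*7515.8600/3.0e+08
fd = 162843.6336 Hz

162843.6336 Hz


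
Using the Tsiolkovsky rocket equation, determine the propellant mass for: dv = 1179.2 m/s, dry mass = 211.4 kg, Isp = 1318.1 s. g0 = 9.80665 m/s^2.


ve = Isp * g0 = 1318.1 * 9.80665 = 12926.145365 m/s
mass ratio = exp(dv/ve) = exp(1179.2/12926.145365) = 1.09551652
m_prop = m_dry * (mr - 1) = 211.4 * (1.09551652 - 1)
m_prop = 20.1922 kg

20.1922 kg


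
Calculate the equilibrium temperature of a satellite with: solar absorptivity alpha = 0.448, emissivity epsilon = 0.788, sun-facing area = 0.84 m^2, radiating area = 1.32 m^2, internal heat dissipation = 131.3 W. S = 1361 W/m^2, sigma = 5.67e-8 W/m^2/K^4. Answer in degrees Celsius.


Numerator = alpha*S*A_sun + Q_int = 0.448*1361*0.84 + 131.3 = 643.4715 W
Denominator = eps*sigma*A_rad = 0.788*5.67e-8*1.32 = 5.8977072e-08 W/K^4
T^4 = 1.0910537e+10 K^4
T = 323.1927 K = 50.0427 C

50.0427 degrees Celsius


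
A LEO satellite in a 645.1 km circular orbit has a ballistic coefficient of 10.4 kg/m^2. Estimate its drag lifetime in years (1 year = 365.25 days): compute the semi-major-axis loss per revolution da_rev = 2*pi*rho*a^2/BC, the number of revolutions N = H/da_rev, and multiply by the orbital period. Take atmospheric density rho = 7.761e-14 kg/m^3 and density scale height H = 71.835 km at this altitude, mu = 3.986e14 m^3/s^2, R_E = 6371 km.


a = R_E + alt = 7016.1000 km = 7.0161e+06 m
da_rev = 2*pi*rho*a^2/BC = 2*pi*7.761e-14*(7.0161e+06)^2/10.4 = 2.308106 m per revolution
N = H/da_rev = 71835.0000 m / 2.308106 m = 31122.9205 revolutions
P = 2*pi*sqrt(a^3/mu) = 5848.6398 s
lifetime = N*P = 31122.9205 * 5848.6398 = 1.8202675e+08 s = 2106.7911 days
years = 2106.7911 / 365.25 = 5.7681 years

5.7681 years


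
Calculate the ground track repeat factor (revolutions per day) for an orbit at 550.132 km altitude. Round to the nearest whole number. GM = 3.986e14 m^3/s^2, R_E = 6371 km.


r = 6.921132e+06 m
T = 2*pi*sqrt(r^3/mu) = 5730.2942 s = 95.5049 min
revs/day = 1440 / 95.5049 = 15.0778
Rounded: 15 revolutions per day

15 revolutions per day


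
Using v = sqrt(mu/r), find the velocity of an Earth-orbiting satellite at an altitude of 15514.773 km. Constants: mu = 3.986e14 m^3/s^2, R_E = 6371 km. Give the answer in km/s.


r = R_E + alt = 6371.0 + 15514.773 = 21885.7730 km = 2.1885773e+07 m
v = sqrt(mu/r) = sqrt(3.986e14 / 2.1885773e+07) = 4267.6393 m/s = 4.2676 km/s

4.2676 km/s


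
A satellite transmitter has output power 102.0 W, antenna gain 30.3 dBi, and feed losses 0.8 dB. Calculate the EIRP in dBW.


Pt = 102.0 W = 20.0860 dBW
EIRP = Pt_dBW + Gt - losses = 20.0860 + 30.3 - 0.8 = 49.5860 dBW

49.5860 dBW


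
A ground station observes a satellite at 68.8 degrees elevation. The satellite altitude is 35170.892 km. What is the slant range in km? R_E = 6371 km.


h = 35170.892 km, el = 68.8 deg
d = -R_E*sin(el) + sqrt((R_E*sin(el))^2 + 2*R_E*h + h^2)
d = -6371.0000*sin(1.2008) + sqrt((6371.0000*0.9323238)^2 + 2*6371.0000*35170.892 + 35170.892^2)
d = 35538.1205 km

35538.1205 km


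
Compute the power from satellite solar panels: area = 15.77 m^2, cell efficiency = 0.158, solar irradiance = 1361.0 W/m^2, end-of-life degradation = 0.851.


P = area * eta * S * degradation
P = 15.77 * 0.158 * 1361.0 * 0.851
P = 2885.8680 W

2885.8680 W


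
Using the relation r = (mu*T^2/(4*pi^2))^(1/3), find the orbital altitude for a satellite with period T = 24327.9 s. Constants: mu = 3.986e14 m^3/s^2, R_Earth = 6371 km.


T = 24327.9 s
r = (mu*T^2/(4*pi^2))^(1/3) = (3.986e14 * 24327.9^2 / (4*pi^2))^(1/3)
r = 1.8146614e+07 m = 18146.6140 km
alt = r - R_E = 18146.6140 - 6371 = 11775.6140 km

11775.6140 km


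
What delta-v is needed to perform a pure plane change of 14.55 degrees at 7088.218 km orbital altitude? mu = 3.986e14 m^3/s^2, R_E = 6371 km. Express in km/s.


r = 13459.2180 km = 1.3459218e+07 m
V = sqrt(mu/r) = 5442.0025 m/s
di = 14.55 deg = 0.2539454 rad
dV = 2*V*sin(di/2) = 2*5442.0025*sin(0.1269727)
dV = 1378.2611 m/s = 1.3783 km/s

1.3783 km/s


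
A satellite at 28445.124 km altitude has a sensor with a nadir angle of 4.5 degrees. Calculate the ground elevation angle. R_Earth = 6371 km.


r = R_E + alt = 34816.1240 km
Law of sines in the satellite / Earth-center / ground-point triangle:
  sin(nadir)/R_E = sin(90 + el)/r  =>  cos(el) = (r/R_E)*sin(nadir)
cos(el) = (34816.1240 / 6371.0000) * sin(4.5 deg) = 0.4287618
el = arccos(0.4287618) = 64.6110 deg
(Earth-central angle = 90 - nadir - el = 20.8890 deg)

64.6110 degrees


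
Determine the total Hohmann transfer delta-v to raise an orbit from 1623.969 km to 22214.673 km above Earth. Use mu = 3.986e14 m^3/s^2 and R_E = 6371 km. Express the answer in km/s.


r1 = 7994.9690 km = 7.994969e+06 m
r2 = 28585.6730 km = 2.8585673e+07 m
dv1 = sqrt(mu/r1)*(sqrt(2*r2/(r1+r2)) - 1) = 1766.3138 m/s
dv2 = sqrt(mu/r2)*(1 - sqrt(2*r1/(r1+r2))) = 1265.3375 m/s
total dv = |dv1| + |dv2| = 1766.3138 + 1265.3375 = 3031.6513 m/s = 3.0317 km/s

3.0317 km/s


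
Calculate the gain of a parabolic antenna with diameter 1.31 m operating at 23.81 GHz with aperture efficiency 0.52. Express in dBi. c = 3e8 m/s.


lambda = c/f = 3e8 / 2.381e+10 = 0.01259975 m
G = eta*(pi*D/lambda)^2 = 0.52*(pi*1.31/0.01259975)^2
G = 55478.1489 (linear)
G = 10*log10(55478.1489) = 47.4412 dBi

47.4412 dBi


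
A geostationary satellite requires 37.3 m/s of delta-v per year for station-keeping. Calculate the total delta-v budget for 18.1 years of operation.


dV = rate * years = 37.3 * 18.1
dV = 675.1300 m/s

675.1300 m/s


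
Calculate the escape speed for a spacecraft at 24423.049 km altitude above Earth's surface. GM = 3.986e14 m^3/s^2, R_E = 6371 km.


r = 6371.0 + 24423.049 = 30794.0490 km = 3.0794049e+07 m
v_esc = sqrt(2*mu/r) = sqrt(2*3.986e14 / 3.0794049e+07)
v_esc = 5088.0368 m/s = 5.0880 km/s

5.0880 km/s


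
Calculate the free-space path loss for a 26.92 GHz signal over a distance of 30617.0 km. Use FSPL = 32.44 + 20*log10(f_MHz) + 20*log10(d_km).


f = 26.92 GHz = 26920.0000 MHz
d = 30617.0 km
FSPL = 32.44 + 20*log10(26920.0000) + 20*log10(30617.0)
FSPL = 32.44 + 88.6015 + 89.7193
FSPL = 210.7608 dB

210.7608 dB


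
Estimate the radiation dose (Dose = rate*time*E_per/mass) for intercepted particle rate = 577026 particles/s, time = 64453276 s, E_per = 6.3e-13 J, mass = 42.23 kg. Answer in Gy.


Total energy deposited = rate * time * E_per
  = 577026 * 64453276 * 6.3e-13 = 23.4305 J
Dose = E_total / mass = 23.4305 / 42.23
Dose = 0.5548299 Gy

0.5548 Gy


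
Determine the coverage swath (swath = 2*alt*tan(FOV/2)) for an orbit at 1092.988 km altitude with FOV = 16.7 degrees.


FOV = 16.7 deg = 0.29147 rad
swath = 2 * alt * tan(FOV/2) = 2 * 1092.988 * tan(0.145735)
swath = 2 * 1092.988 * 0.1467756
swath = 320.8479 km

320.8479 km


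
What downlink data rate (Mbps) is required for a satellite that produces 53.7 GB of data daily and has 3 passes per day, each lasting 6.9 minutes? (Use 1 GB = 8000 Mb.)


total contact time = 3 * 6.9 * 60 = 1242.0000 s
data = 53.7 GB = 429600.0000 Mb
rate = 429600.0000 / 1242.0000 = 345.8937 Mbps

345.8937 Mbps


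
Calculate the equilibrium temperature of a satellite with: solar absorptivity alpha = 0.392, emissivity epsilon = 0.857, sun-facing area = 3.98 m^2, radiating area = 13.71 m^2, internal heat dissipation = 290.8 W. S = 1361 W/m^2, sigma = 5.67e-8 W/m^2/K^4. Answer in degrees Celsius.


Numerator = alpha*S*A_sun + Q_int = 0.392*1361*3.98 + 290.8 = 2414.1778 W
Denominator = eps*sigma*A_rad = 0.857*5.67e-8*13.71 = 6.6619495e-07 W/K^4
T^4 = 3.6238308e+09 K^4
T = 245.3533 K = -27.7967 C

-27.7967 degrees Celsius


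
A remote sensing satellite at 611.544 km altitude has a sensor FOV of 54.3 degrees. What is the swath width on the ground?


FOV = 54.3 deg = 0.9477138 rad
swath = 2 * alt * tan(FOV/2) = 2 * 611.544 * tan(0.4738569)
swath = 2 * 611.544 * 0.5128275
swath = 627.2332 km

627.2332 km


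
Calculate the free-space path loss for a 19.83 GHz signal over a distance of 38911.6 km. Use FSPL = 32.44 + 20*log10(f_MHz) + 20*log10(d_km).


f = 19.83 GHz = 19830.0000 MHz
d = 38911.6 km
FSPL = 32.44 + 20*log10(19830.0000) + 20*log10(38911.6)
FSPL = 32.44 + 85.9465 + 91.8016
FSPL = 210.1880 dB

210.1880 dB


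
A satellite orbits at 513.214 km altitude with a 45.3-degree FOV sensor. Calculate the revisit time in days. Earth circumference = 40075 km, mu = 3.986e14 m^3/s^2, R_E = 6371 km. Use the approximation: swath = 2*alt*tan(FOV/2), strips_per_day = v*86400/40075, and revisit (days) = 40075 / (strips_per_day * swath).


swath = 2*513.214*tan(0.3953171) = 428.3121 km
v = sqrt(mu/r) = 7609.2432 m/s = 7.6092 km/s
strips/day = v*86400/40075 = 7.6092*86400/40075 = 16.4052
coverage/day = strips * swath = 16.4052 * 428.3121 = 7026.5473 km
revisit = 40075 / 7026.5473 = 5.7034 days

5.7034 days


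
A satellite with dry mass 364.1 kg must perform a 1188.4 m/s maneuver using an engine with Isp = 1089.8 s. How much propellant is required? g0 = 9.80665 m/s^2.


ve = Isp * g0 = 1089.8 * 9.80665 = 10687.287170 m/s
mass ratio = exp(dv/ve) = exp(1188.4/10687.287170) = 1.11761565
m_prop = m_dry * (mr - 1) = 364.1 * (1.11761565 - 1)
m_prop = 42.8239 kg

42.8239 kg


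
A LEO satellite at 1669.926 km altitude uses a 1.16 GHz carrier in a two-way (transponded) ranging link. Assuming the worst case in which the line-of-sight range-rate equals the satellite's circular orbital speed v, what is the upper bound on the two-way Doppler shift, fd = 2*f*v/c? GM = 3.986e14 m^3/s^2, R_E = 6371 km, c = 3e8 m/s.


r = 8.040926e+06 m
v = sqrt(mu/r) = 7040.6963 m/s (worst-case radial velocity)
f = 1.16 GHz = 1.16e+09 Hz
fd = 2*f*v/c = 2*1.16e+09*7040.6963/3.0e+08
fd = 54448.0518 Hz

54448.0518 Hz


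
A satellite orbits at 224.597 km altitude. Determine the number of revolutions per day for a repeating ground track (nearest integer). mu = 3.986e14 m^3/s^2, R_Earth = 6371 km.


r = 6.595597e+06 m
T = 2*pi*sqrt(r^3/mu) = 5330.8000 s = 88.8467 min
revs/day = 1440 / 88.8467 = 16.2077
Rounded: 16 revolutions per day

16 revolutions per day


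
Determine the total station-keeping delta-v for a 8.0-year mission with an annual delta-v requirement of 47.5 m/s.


dV = rate * years = 47.5 * 8.0
dV = 380.0000 m/s

380.0000 m/s


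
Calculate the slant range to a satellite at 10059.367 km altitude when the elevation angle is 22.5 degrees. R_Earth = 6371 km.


h = 10059.367 km, el = 22.5 deg
d = -R_E*sin(el) + sqrt((R_E*sin(el))^2 + 2*R_E*h + h^2)
d = -6371.0000*sin(0.3926991) + sqrt((6371.0000*0.3826834)^2 + 2*6371.0000*10059.367 + 10059.367^2)
d = 12901.7913 km

12901.7913 km


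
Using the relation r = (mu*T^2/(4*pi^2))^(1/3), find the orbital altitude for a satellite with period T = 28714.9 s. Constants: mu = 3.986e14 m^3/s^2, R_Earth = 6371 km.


T = 28714.9 s
r = (mu*T^2/(4*pi^2))^(1/3) = (3.986e14 * 28714.9^2 / (4*pi^2))^(1/3)
r = 2.026737e+07 m = 20267.3698 km
alt = r - R_E = 20267.3698 - 6371 = 13896.3698 km

13896.3698 km


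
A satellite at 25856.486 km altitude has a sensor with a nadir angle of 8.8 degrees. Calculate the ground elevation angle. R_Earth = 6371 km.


r = R_E + alt = 32227.4860 km
Law of sines in the satellite / Earth-center / ground-point triangle:
  sin(nadir)/R_E = sin(90 + el)/r  =>  cos(el) = (r/R_E)*sin(nadir)
cos(el) = (32227.4860 / 6371.0000) * sin(8.8 deg) = 0.7738736
el = arccos(0.7738736) = 39.2970 deg
(Earth-central angle = 90 - nadir - el = 41.9030 deg)

39.2970 degrees


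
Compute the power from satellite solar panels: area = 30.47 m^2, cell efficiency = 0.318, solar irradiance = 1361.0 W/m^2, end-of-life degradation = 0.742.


P = area * eta * S * degradation
P = 30.47 * 0.318 * 1361.0 * 0.742
P = 9785.0175 W

9785.0175 W


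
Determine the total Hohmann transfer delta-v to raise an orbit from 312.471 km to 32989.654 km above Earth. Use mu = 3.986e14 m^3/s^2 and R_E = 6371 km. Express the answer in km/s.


r1 = 6683.4710 km = 6.683471e+06 m
r2 = 39360.6540 km = 3.9360654e+07 m
dv1 = sqrt(mu/r1)*(sqrt(2*r2/(r1+r2)) - 1) = 2375.1250 m/s
dv2 = sqrt(mu/r2)*(1 - sqrt(2*r1/(r1+r2))) = 1467.6592 m/s
total dv = |dv1| + |dv2| = 2375.1250 + 1467.6592 = 3842.7842 m/s = 3.8428 km/s

3.8428 km/s


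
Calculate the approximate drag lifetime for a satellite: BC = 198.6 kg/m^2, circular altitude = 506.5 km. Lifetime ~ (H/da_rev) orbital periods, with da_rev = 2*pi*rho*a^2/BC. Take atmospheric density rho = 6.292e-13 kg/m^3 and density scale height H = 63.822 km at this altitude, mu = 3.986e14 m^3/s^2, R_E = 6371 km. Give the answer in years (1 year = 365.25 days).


a = R_E + alt = 6877.5000 km = 6.8775e+06 m
da_rev = 2*pi*rho*a^2/BC = 2*pi*6.292e-13*(6.8775e+06)^2/198.6 = 0.941565498 m per revolution
N = H/da_rev = 63822.0000 m / 0.941565498 m = 67782.8575 revolutions
P = 2*pi*sqrt(a^3/mu) = 5676.1926 s
lifetime = N*P = 67782.8575 * 5676.1926 = 3.8474855e+08 s = 4453.1082 days
years = 4453.1082 / 365.25 = 12.1919 years

12.1919 years


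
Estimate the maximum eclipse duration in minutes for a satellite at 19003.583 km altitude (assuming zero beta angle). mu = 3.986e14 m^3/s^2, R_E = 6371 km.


r = 25374.5830 km
T = 670.4376 min
Eclipse fraction = arcsin(R_E/r)/pi = arcsin(6371.0000/25374.5830)/pi
= arcsin(0.251078)/pi = 0.08078507
Eclipse duration = 0.08078507 * 670.4376 = 54.1613 min

54.1613 minutes


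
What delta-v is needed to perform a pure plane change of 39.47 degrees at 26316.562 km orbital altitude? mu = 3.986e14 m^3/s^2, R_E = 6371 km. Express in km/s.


r = 32687.5620 km = 3.2687562e+07 m
V = sqrt(mu/r) = 3492.0253 m/s
di = 39.47 deg = 0.6888815 rad
dV = 2*V*sin(di/2) = 2*3492.0253*sin(0.3444407)
dV = 2358.3065 m/s = 2.3583 km/s

2.3583 km/s


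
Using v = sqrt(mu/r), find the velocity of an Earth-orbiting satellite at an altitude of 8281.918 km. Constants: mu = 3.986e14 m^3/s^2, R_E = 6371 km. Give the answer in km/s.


r = R_E + alt = 6371.0 + 8281.918 = 14652.9180 km = 1.4652918e+07 m
v = sqrt(mu/r) = sqrt(3.986e14 / 1.4652918e+07) = 5215.6278 m/s = 5.2156 km/s

5.2156 km/s


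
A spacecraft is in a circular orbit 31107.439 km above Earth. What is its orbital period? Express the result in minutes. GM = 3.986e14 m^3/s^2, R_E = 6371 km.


r = 37478.4390 km = 3.7478439e+07 m
T = 2*pi*sqrt(r^3/mu) = 2*pi*sqrt(5.2643467e+22 / 3.986e14)
T = 72207.6917 s = 1203.4615 min

1203.4615 minutes


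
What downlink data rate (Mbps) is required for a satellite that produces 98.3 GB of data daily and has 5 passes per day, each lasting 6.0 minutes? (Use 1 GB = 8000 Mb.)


total contact time = 5 * 6.0 * 60 = 1800.0000 s
data = 98.3 GB = 786400.0000 Mb
rate = 786400.0000 / 1800.0000 = 436.8889 Mbps

436.8889 Mbps


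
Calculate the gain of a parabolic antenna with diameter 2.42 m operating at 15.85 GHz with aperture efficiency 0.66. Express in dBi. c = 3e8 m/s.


lambda = c/f = 3e8 / 1.585e+10 = 0.01892744 m
G = eta*(pi*D/lambda)^2 = 0.66*(pi*2.42/0.01892744)^2
G = 106485.4907 (linear)
G = 10*log10(106485.4907) = 50.2729 dBi

50.2729 dBi


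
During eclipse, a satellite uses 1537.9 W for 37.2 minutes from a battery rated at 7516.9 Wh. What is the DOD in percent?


E_used = P * t / 60 = 1537.9 * 37.2 / 60 = 953.4980 Wh
DOD = E_used / E_total * 100 = 953.4980 / 7516.9 * 100
DOD = 12.6847 %

12.6847 %


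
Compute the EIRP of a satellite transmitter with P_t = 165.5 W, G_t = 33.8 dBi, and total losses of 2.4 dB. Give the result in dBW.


Pt = 165.5 W = 22.1880 dBW
EIRP = Pt_dBW + Gt - losses = 22.1880 + 33.8 - 2.4 = 53.5880 dBW

53.5880 dBW


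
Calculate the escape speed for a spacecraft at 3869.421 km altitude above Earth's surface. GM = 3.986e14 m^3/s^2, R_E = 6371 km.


r = 6371.0 + 3869.421 = 10240.4210 km = 1.0240421e+07 m
v_esc = sqrt(2*mu/r) = sqrt(2*3.986e14 / 1.0240421e+07)
v_esc = 8823.1719 m/s = 8.8232 km/s

8.8232 km/s


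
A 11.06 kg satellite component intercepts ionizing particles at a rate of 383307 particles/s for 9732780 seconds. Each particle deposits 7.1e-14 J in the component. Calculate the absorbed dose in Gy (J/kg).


Total energy deposited = rate * time * E_per
  = 383307 * 9732780 * 7.1e-14 = 0.2648756 J
Dose = E_total / mass = 0.2648756 / 11.06
Dose = 0.02394897 Gy

0.0239 Gy


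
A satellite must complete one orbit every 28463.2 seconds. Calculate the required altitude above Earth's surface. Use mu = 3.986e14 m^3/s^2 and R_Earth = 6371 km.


T = 28463.2 s
r = (mu*T^2/(4*pi^2))^(1/3) = (3.986e14 * 28463.2^2 / (4*pi^2))^(1/3)
r = 2.0148761e+07 m = 20148.7605 km
alt = r - R_E = 20148.7605 - 6371 = 13777.7605 km

13777.7605 km


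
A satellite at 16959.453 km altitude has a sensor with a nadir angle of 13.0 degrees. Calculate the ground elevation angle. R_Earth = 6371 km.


r = R_E + alt = 23330.4530 km
Law of sines in the satellite / Earth-center / ground-point triangle:
  sin(nadir)/R_E = sin(90 + el)/r  =>  cos(el) = (r/R_E)*sin(nadir)
cos(el) = (23330.4530 / 6371.0000) * sin(13.0 deg) = 0.8237655
el = arccos(0.8237655) = 34.5365 deg
(Earth-central angle = 90 - nadir - el = 42.4635 deg)

34.5365 degrees


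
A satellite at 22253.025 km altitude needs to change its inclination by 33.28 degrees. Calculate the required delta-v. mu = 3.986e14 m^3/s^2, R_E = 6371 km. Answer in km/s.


r = 28624.0250 km = 2.8624025e+07 m
V = sqrt(mu/r) = 3731.6706 m/s
di = 33.28 deg = 0.5808456 rad
dV = 2*V*sin(di/2) = 2*3731.6706*sin(0.2904228)
dV = 2137.1825 m/s = 2.1372 km/s

2.1372 km/s


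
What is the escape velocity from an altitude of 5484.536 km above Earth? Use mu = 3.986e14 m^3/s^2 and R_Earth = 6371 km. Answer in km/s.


r = 6371.0 + 5484.536 = 11855.5360 km = 1.1855536e+07 m
v_esc = sqrt(2*mu/r) = sqrt(2*3.986e14 / 1.1855536e+07)
v_esc = 8200.1736 m/s = 8.2002 km/s

8.2002 km/s


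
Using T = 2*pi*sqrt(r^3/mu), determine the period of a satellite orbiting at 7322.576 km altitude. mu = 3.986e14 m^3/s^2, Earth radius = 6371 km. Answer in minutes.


r = 13693.5760 km = 1.3693576e+07 m
T = 2*pi*sqrt(r^3/mu) = 2*pi*sqrt(2.5677375e+21 / 3.986e14)
T = 15947.2769 s = 265.7879 min

265.7879 minutes


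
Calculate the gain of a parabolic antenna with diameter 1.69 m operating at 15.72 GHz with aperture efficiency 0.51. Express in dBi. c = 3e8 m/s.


lambda = c/f = 3e8 / 1.572e+10 = 0.01908397 m
G = eta*(pi*D/lambda)^2 = 0.51*(pi*1.69/0.01908397)^2
G = 39473.5244 (linear)
G = 10*log10(39473.5244) = 45.9631 dBi

45.9631 dBi


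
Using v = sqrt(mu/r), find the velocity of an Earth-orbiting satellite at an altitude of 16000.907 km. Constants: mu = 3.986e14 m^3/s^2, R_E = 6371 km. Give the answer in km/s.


r = R_E + alt = 6371.0 + 16000.907 = 22371.9070 km = 2.2371907e+07 m
v = sqrt(mu/r) = sqrt(3.986e14 / 2.2371907e+07) = 4221.0174 m/s = 4.2210 km/s

4.2210 km/s


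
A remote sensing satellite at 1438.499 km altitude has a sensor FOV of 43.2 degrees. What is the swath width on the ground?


FOV = 43.2 deg = 0.7539822 rad
swath = 2 * alt * tan(FOV/2) = 2 * 1438.499 * tan(0.3769911)
swath = 2 * 1438.499 * 0.395928
swath = 1139.0841 km

1139.0841 km


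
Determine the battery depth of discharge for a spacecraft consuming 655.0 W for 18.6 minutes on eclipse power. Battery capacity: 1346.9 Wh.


E_used = P * t / 60 = 655.0 * 18.6 / 60 = 203.0500 Wh
DOD = E_used / E_total * 100 = 203.0500 / 1346.9 * 100
DOD = 15.0754 %

15.0754 %


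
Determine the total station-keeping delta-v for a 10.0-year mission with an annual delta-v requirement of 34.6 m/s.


dV = rate * years = 34.6 * 10.0
dV = 346.0000 m/s

346.0000 m/s


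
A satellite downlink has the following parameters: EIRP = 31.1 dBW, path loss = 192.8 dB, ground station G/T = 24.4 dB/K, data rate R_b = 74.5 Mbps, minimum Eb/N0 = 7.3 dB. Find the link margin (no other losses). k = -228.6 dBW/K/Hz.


C/N0 = EIRP - FSPL + G/T - k = 31.1 - 192.8 + 24.4 - (-228.6)
C/N0 = 91.3000 dB-Hz
R_b = 74.5 Mbps = 7.45e+07 bps -> 10*log10(R_b) = 78.7216 dB-Hz
Eb/N0 = C/N0 - 10*log10(R_b) = 91.3000 - 78.7216 = 12.5784 dB
Margin = Eb/N0 - Eb/N0_req = 12.5784 - 7.3 = 5.2784 dB (link closes)

5.2784 dB


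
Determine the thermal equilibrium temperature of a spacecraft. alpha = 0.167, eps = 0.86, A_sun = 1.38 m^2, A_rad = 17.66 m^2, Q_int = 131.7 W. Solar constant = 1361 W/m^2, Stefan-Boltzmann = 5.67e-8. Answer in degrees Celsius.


Numerator = alpha*S*A_sun + Q_int = 0.167*1361*1.38 + 131.7 = 445.3561 W
Denominator = eps*sigma*A_rad = 0.86*5.67e-8*17.66 = 8.6113692e-07 W/K^4
T^4 = 5.1717218e+08 K^4
T = 150.8026 K = -122.3474 C

-122.3474 degrees Celsius


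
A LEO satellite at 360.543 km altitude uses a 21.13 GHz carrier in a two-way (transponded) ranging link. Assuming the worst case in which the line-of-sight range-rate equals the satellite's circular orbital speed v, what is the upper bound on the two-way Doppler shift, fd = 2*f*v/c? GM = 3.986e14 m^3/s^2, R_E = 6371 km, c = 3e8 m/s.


r = 6.731543e+06 m
v = sqrt(mu/r) = 7695.0480 m/s (worst-case radial velocity)
f = 21.13 GHz = 2.113e+10 Hz
fd = 2*f*v/c = 2*2.113e+10*7695.0480/3.0e+08
fd = 1.0839758e+06 Hz

1.0840e+06 Hz


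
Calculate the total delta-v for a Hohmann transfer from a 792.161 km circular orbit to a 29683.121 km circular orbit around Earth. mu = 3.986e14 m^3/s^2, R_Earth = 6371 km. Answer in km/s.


r1 = 7163.1610 km = 7.163161e+06 m
r2 = 36054.1210 km = 3.6054121e+07 m
dv1 = sqrt(mu/r1)*(sqrt(2*r2/(r1+r2)) - 1) = 2176.0150 m/s
dv2 = sqrt(mu/r2)*(1 - sqrt(2*r1/(r1+r2))) = 1410.6091 m/s
total dv = |dv1| + |dv2| = 2176.0150 + 1410.6091 = 3586.6241 m/s = 3.5866 km/s

3.5866 km/s


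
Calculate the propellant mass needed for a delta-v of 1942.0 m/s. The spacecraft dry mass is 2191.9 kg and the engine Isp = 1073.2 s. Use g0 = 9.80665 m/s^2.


ve = Isp * g0 = 1073.2 * 9.80665 = 10524.496780 m/s
mass ratio = exp(dv/ve) = exp(1942.0/10524.496780) = 1.20264330
m_prop = m_dry * (mr - 1) = 2191.9 * (1.20264330 - 1)
m_prop = 444.1739 kg

444.1739 kg


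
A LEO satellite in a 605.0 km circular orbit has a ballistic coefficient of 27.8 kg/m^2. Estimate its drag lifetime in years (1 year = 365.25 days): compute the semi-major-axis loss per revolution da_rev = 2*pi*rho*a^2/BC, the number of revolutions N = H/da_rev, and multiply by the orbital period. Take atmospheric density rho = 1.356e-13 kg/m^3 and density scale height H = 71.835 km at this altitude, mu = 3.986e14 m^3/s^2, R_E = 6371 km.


a = R_E + alt = 6976.0000 km = 6.976e+06 m
da_rev = 2*pi*rho*a^2/BC = 2*pi*1.356e-13*(6.976e+06)^2/27.8 = 1.491447 m per revolution
N = H/da_rev = 71835.0000 m / 1.491447 m = 48164.6480 revolutions
P = 2*pi*sqrt(a^3/mu) = 5798.5703 s
lifetime = N*P = 48164.6480 * 5798.5703 = 2.792861e+08 s = 3232.4780 days
years = 3232.4780 / 365.25 = 8.8500 years

8.8500 years


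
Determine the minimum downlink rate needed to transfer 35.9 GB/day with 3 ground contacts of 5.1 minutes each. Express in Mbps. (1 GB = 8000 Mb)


total contact time = 3 * 5.1 * 60 = 918.0000 s
data = 35.9 GB = 287200.0000 Mb
rate = 287200.0000 / 918.0000 = 312.8540 Mbps

312.8540 Mbps


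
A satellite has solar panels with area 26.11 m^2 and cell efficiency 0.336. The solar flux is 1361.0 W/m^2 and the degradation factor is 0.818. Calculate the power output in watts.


P = area * eta * S * degradation
P = 26.11 * 0.336 * 1361.0 * 0.818
P = 9766.9188 W

9766.9188 W


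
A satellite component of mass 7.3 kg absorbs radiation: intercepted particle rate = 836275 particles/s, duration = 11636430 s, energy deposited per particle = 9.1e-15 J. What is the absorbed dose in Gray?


Total energy deposited = rate * time * E_per
  = 836275 * 11636430 * 9.1e-15 = 0.08855443 J
Dose = E_total / mass = 0.08855443 / 7.3
Dose = 0.01213074 Gy

0.0121 Gy


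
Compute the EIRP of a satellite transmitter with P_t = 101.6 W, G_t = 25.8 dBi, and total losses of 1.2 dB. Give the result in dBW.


Pt = 101.6 W = 20.0689 dBW
EIRP = Pt_dBW + Gt - losses = 20.0689 + 25.8 - 1.2 = 44.6689 dBW

44.6689 dBW


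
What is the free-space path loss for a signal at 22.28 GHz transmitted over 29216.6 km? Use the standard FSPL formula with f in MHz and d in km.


f = 22.28 GHz = 22280.0000 MHz
d = 29216.6 km
FSPL = 32.44 + 20*log10(22280.0000) + 20*log10(29216.6)
FSPL = 32.44 + 86.9583 + 89.3126
FSPL = 208.7109 dB

208.7109 dB


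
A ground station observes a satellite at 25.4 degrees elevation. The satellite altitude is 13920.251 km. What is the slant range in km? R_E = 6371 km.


h = 13920.251 km, el = 25.4 deg
d = -R_E*sin(el) + sqrt((R_E*sin(el))^2 + 2*R_E*h + h^2)
d = -6371.0000*sin(0.4433136) + sqrt((6371.0000*0.4289351)^2 + 2*6371.0000*13920.251 + 13920.251^2)
d = 16725.2379 km

16725.2379 km


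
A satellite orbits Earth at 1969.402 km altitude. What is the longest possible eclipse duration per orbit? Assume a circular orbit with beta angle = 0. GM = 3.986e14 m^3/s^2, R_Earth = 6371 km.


r = 8340.4020 km
T = 126.3399 min
Eclipse fraction = arcsin(R_E/r)/pi = arcsin(6371.0000/8340.4020)/pi
= arcsin(0.7638721)/pi = 0.2767042
Eclipse duration = 0.2767042 * 126.3399 = 34.9588 min

34.9588 minutes


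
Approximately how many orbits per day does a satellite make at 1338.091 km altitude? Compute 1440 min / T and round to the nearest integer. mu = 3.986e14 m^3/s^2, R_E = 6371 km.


r = 7.709091e+06 m
T = 2*pi*sqrt(r^3/mu) = 6736.2156 s = 112.2703 min
revs/day = 1440 / 112.2703 = 12.8262
Rounded: 13 revolutions per day

13 revolutions per day


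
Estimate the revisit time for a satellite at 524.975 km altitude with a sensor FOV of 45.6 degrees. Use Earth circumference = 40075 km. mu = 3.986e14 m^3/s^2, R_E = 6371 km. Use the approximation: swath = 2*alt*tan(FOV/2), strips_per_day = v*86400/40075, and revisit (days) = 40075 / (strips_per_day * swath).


swath = 2*524.975*tan(0.3979351) = 441.3583 km
v = sqrt(mu/r) = 7602.7517 m/s = 7.6028 km/s
strips/day = v*86400/40075 = 7.6028*86400/40075 = 16.3912
coverage/day = strips * swath = 16.3912 * 441.3583 = 7234.3973 km
revisit = 40075 / 7234.3973 = 5.5395 days

5.5395 days


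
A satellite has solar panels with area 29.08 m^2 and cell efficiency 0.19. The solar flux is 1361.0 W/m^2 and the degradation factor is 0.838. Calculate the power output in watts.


P = area * eta * S * degradation
P = 29.08 * 0.19 * 1361.0 * 0.838
P = 6301.5901 W

6301.5901 W


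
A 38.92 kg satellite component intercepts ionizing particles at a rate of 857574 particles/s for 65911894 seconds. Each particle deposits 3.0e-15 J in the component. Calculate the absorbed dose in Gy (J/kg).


Total energy deposited = rate * time * E_per
  = 857574 * 65911894 * 3.0e-15 = 0.169573 J
Dose = E_total / mass = 0.169573 / 38.92
Dose = 0.004356962 Gy

0.0044 Gy


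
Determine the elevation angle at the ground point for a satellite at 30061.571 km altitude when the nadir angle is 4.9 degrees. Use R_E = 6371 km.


r = R_E + alt = 36432.5710 km
Law of sines in the satellite / Earth-center / ground-point triangle:
  sin(nadir)/R_E = sin(90 + el)/r  =>  cos(el) = (r/R_E)*sin(nadir)
cos(el) = (36432.5710 / 6371.0000) * sin(4.9 deg) = 0.4884568
el = arccos(0.4884568) = 60.7608 deg
(Earth-central angle = 90 - nadir - el = 24.3392 deg)

60.7608 degrees


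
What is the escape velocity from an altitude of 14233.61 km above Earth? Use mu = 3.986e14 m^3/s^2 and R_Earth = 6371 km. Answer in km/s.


r = 6371.0 + 14233.61 = 20604.6100 km = 2.060461e+07 m
v_esc = sqrt(2*mu/r) = sqrt(2*3.986e14 / 2.060461e+07)
v_esc = 6220.1584 m/s = 6.2202 km/s

6.2202 km/s


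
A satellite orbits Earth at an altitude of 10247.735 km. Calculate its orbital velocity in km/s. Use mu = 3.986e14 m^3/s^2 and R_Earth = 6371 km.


r = R_E + alt = 6371.0 + 10247.735 = 16618.7350 km = 1.6618735e+07 m
v = sqrt(mu/r) = sqrt(3.986e14 / 1.6618735e+07) = 4897.4461 m/s = 4.8974 km/s

4.8974 km/s


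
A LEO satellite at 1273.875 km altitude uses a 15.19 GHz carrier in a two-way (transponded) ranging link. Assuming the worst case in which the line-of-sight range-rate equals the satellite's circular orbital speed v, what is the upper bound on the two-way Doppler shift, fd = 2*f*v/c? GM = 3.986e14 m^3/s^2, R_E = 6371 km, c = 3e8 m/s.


r = 7.644875e+06 m
v = sqrt(mu/r) = 7220.7690 m/s (worst-case radial velocity)
f = 15.19 GHz = 1.519e+10 Hz
fd = 2*f*v/c = 2*1.519e+10*7220.7690/3.0e+08
fd = 731223.2093 Hz

731223.2093 Hz


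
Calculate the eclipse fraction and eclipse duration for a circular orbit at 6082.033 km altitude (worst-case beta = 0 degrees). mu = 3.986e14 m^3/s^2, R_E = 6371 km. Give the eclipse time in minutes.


r = 12453.0330 km
T = 230.5009 min
Eclipse fraction = arcsin(R_E/r)/pi = arcsin(6371.0000/12453.0330)/pi
= arcsin(0.5116023)/pi = 0.1709479
Eclipse duration = 0.1709479 * 230.5009 = 39.4036 min

39.4036 minutes


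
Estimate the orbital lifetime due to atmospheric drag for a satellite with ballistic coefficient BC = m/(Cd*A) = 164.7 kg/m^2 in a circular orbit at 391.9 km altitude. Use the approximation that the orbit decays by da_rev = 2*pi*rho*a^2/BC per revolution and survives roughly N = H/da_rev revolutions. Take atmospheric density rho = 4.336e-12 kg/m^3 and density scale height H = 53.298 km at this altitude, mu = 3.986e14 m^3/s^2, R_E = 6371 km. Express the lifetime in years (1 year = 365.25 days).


a = R_E + alt = 6762.9000 km = 6.7629e+06 m
da_rev = 2*pi*rho*a^2/BC = 2*pi*4.336e-12*(6.7629e+06)^2/164.7 = 7.565567 m per revolution
N = H/da_rev = 53298.0000 m / 7.565567 m = 7044.8125 revolutions
P = 2*pi*sqrt(a^3/mu) = 5534.9114 s
lifetime = N*P = 7044.8125 * 5534.9114 = 3.8992413e+07 s = 451.3011 days
years = 451.3011 / 365.25 = 1.2356 years

1.2356 years


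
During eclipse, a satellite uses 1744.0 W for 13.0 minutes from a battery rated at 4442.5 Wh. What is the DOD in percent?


E_used = P * t / 60 = 1744.0 * 13.0 / 60 = 377.8667 Wh
DOD = E_used / E_total * 100 = 377.8667 / 4442.5 * 100
DOD = 8.5057 %

8.5057 %


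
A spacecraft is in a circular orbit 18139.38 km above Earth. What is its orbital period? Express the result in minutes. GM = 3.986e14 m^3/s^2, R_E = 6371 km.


r = 24510.3800 km = 2.451038e+07 m
T = 2*pi*sqrt(r^3/mu) = 2*pi*sqrt(1.4724825e+22 / 3.986e14)
T = 38188.8243 s = 636.4804 min

636.4804 minutes


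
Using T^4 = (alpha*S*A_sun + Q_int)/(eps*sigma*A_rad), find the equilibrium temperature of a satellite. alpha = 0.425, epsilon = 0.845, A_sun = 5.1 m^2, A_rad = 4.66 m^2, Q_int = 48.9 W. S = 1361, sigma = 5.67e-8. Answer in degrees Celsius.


Numerator = alpha*S*A_sun + Q_int = 0.425*1361*5.1 + 48.9 = 2998.8675 W
Denominator = eps*sigma*A_rad = 0.845*5.67e-8*4.66 = 2.2326759e-07 W/K^4
T^4 = 1.3431719e+10 K^4
T = 340.4340 K = 67.2840 C

67.2840 degrees Celsius


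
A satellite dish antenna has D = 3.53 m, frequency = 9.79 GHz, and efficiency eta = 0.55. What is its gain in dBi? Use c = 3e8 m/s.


lambda = c/f = 3e8 / 9.79e+09 = 0.03064351 m
G = eta*(pi*D/lambda)^2 = 0.55*(pi*3.53/0.03064351)^2
G = 72033.5336 (linear)
G = 10*log10(72033.5336) = 48.5753 dBi

48.5753 dBi


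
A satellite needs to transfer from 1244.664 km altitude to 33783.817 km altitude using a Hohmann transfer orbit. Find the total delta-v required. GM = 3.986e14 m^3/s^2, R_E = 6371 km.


r1 = 7615.6640 km = 7.615664e+06 m
r2 = 40154.8170 km = 4.0154817e+07 m
dv1 = sqrt(mu/r1)*(sqrt(2*r2/(r1+r2)) - 1) = 2145.7403 m/s
dv2 = sqrt(mu/r2)*(1 - sqrt(2*r1/(r1+r2))) = 1371.5945 m/s
total dv = |dv1| + |dv2| = 2145.7403 + 1371.5945 = 3517.3348 m/s = 3.5173 km/s

3.5173 km/s


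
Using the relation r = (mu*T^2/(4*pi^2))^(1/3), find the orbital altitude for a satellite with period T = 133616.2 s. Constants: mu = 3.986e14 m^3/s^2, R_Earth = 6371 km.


T = 133616.2 s
r = (mu*T^2/(4*pi^2))^(1/3) = (3.986e14 * 133616.2^2 / (4*pi^2))^(1/3)
r = 5.6489179e+07 m = 56489.1791 km
alt = r - R_E = 56489.1791 - 6371 = 50118.1791 km

50118.1791 km


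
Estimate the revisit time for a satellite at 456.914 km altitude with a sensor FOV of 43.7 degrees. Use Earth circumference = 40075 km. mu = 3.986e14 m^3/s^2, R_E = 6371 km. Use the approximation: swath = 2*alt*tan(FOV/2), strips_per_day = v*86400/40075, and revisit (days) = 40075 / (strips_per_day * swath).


swath = 2*456.914*tan(0.3813544) = 366.4305 km
v = sqrt(mu/r) = 7640.5501 m/s = 7.6406 km/s
strips/day = v*86400/40075 = 7.6406*86400/40075 = 16.4727
coverage/day = strips * swath = 16.4727 * 366.4305 = 6036.1002 km
revisit = 40075 / 6036.1002 = 6.6392 days

6.6392 days


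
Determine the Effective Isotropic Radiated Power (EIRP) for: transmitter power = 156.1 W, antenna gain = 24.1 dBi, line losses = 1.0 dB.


Pt = 156.1 W = 21.9340 dBW
EIRP = Pt_dBW + Gt - losses = 21.9340 + 24.1 - 1.0 = 45.0340 dBW

45.0340 dBW


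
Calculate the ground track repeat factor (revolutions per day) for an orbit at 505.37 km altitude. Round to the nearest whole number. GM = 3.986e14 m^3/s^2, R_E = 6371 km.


r = 6.87637e+06 m
T = 2*pi*sqrt(r^3/mu) = 5674.7937 s = 94.5799 min
revs/day = 1440 / 94.5799 = 15.2252
Rounded: 15 revolutions per day

15 revolutions per day


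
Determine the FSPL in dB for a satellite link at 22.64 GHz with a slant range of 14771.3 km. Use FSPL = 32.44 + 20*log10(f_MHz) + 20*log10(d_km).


f = 22.64 GHz = 22640.0000 MHz
d = 14771.3 km
FSPL = 32.44 + 20*log10(22640.0000) + 20*log10(14771.3)
FSPL = 32.44 + 87.0975 + 83.3884
FSPL = 202.9259 dB

202.9259 dB


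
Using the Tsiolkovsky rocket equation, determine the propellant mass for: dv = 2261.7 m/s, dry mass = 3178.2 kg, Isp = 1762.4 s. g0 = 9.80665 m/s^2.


ve = Isp * g0 = 1762.4 * 9.80665 = 17283.239960 m/s
mass ratio = exp(dv/ve) = exp(2261.7/17283.239960) = 1.13980920
m_prop = m_dry * (mr - 1) = 3178.2 * (1.13980920 - 1)
m_prop = 444.3416 kg

444.3416 kg


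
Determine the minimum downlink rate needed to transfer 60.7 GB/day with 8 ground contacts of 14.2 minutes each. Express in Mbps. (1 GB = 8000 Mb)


total contact time = 8 * 14.2 * 60 = 6816.0000 s
data = 60.7 GB = 485600.0000 Mb
rate = 485600.0000 / 6816.0000 = 71.2441 Mbps

71.2441 Mbps


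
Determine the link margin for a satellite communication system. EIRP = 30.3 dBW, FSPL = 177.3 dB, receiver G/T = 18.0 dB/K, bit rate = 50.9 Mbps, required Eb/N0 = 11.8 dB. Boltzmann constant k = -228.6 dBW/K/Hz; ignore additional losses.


C/N0 = EIRP - FSPL + G/T - k = 30.3 - 177.3 + 18.0 - (-228.6)
C/N0 = 99.6000 dB-Hz
R_b = 50.9 Mbps = 5.09e+07 bps -> 10*log10(R_b) = 77.0672 dB-Hz
Eb/N0 = C/N0 - 10*log10(R_b) = 99.6000 - 77.0672 = 22.5328 dB
Margin = Eb/N0 - Eb/N0_req = 22.5328 - 11.8 = 10.7328 dB (link closes)

10.7328 dB


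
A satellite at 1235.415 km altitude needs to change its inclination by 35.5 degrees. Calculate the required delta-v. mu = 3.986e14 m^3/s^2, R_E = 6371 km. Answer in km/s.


r = 7606.4150 km = 7.606415e+06 m
V = sqrt(mu/r) = 7239.0010 m/s
di = 35.5 deg = 0.6195919 rad
dV = 2*V*sin(di/2) = 2*7239.0010*sin(0.3097959)
dV = 4413.8260 m/s = 4.4138 km/s

4.4138 km/s


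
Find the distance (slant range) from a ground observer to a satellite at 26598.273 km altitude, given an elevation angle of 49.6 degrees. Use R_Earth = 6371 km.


h = 26598.273 km, el = 49.6 deg
d = -R_E*sin(el) + sqrt((R_E*sin(el))^2 + 2*R_E*h + h^2)
d = -6371.0000*sin(0.8656833) + sqrt((6371.0000*0.7615383)^2 + 2*6371.0000*26598.273 + 26598.273^2)
d = 27857.9154 km

27857.9154 km


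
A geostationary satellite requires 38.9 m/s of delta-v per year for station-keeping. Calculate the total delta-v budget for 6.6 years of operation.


dV = rate * years = 38.9 * 6.6
dV = 256.7400 m/s

256.7400 m/s


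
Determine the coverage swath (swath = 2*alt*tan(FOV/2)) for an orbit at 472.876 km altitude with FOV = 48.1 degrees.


FOV = 48.1 deg = 0.8395034 rad
swath = 2 * alt * tan(FOV/2) = 2 * 472.876 * tan(0.4197517)
swath = 2 * 472.876 * 0.4462747
swath = 422.0652 km

422.0652 km


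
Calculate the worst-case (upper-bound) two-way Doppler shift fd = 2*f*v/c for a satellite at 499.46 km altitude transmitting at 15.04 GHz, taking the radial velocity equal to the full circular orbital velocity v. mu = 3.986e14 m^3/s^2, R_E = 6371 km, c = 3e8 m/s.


r = 6.87046e+06 m
v = sqrt(mu/r) = 7616.8559 m/s (worst-case radial velocity)
f = 15.04 GHz = 1.504e+10 Hz
fd = 2*f*v/c = 2*1.504e+10*7616.8559/3.0e+08
fd = 763716.7516 Hz

763716.7516 Hz


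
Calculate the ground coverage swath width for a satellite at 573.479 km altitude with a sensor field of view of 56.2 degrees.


FOV = 56.2 deg = 0.980875 rad
swath = 2 * alt * tan(FOV/2) = 2 * 573.479 * tan(0.4904375)
swath = 2 * 573.479 * 0.5339503
swath = 612.4185 km

612.4185 km


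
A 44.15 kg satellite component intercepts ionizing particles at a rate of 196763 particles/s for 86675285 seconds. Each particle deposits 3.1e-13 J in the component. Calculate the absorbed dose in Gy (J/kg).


Total energy deposited = rate * time * E_per
  = 196763 * 86675285 * 3.1e-13 = 5.2869 J
Dose = E_total / mass = 5.2869 / 44.15
Dose = 0.1197484 Gy

0.1197 Gy


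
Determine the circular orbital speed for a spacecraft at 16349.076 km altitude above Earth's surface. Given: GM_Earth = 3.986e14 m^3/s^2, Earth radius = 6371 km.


r = R_E + alt = 6371.0 + 16349.076 = 22720.0760 km = 2.2720076e+07 m
v = sqrt(mu/r) = sqrt(3.986e14 / 2.2720076e+07) = 4188.5505 m/s = 4.1886 km/s

4.1886 km/s


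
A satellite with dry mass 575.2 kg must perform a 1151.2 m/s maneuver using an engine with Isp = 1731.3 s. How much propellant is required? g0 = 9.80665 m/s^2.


ve = Isp * g0 = 1731.3 * 9.80665 = 16978.253145 m/s
mass ratio = exp(dv/ve) = exp(1151.2/16978.253145) = 1.07015595
m_prop = m_dry * (mr - 1) = 575.2 * (1.07015595 - 1)
m_prop = 40.3537 kg

40.3537 kg


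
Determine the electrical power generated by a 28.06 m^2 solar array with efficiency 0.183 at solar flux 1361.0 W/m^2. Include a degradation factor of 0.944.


P = area * eta * S * degradation
P = 28.06 * 0.183 * 1361.0 * 0.944
P = 6597.3401 W

6597.3401 W


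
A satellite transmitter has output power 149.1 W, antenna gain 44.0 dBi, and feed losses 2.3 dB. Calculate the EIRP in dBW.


Pt = 149.1 W = 21.7348 dBW
EIRP = Pt_dBW + Gt - losses = 21.7348 + 44.0 - 2.3 = 63.4348 dBW

63.4348 dBW


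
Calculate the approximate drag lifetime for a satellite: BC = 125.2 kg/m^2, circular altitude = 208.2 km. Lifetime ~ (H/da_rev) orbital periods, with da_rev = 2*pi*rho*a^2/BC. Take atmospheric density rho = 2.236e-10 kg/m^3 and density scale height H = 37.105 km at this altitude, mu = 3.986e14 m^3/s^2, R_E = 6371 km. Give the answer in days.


a = R_E + alt = 6579.2000 km = 6.5792e+06 m
da_rev = 2*pi*rho*a^2/BC = 2*pi*2.236e-10*(6.5792e+06)^2/125.2 = 485.728421 m per revolution
N = H/da_rev = 37105.0000 m / 485.728421 m = 76.3904 revolutions
P = 2*pi*sqrt(a^3/mu) = 5310.9334 s
lifetime = N*P = 76.3904 * 5310.9334 = 405704.4526 s = 4.6957 days

4.6957 days
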